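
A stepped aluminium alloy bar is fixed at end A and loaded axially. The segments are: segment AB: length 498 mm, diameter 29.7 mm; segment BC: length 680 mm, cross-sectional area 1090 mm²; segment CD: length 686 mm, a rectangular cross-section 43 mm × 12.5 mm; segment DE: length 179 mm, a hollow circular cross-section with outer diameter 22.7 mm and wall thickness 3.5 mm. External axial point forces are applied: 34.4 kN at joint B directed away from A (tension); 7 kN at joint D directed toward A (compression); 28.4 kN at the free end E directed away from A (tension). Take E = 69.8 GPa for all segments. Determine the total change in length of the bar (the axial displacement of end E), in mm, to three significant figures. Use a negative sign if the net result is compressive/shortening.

Internal axial forces (sectioning from the free end, tension +): N_DE = 28.4 kN, N_CD = 21.4 kN, N_BC = 21.4 kN, N_AB = 55.8 kN.
A_AB = 692.8 mm².
A_CD = 537.5 mm².
A_DE = 211.1 mm².
δ_AB = 55800·498/(692.8·69800) = 0.5747 mm
δ_BC = 21400·680/(1090·69800) = 0.1913 mm
δ_CD = 21400·686/(537.5·69800) = 0.3913 mm
δ_DE = 28400·179/(211.1·69800) = 0.345 mm
δ = Σδ_i = 1.502 mm.

1.50 mm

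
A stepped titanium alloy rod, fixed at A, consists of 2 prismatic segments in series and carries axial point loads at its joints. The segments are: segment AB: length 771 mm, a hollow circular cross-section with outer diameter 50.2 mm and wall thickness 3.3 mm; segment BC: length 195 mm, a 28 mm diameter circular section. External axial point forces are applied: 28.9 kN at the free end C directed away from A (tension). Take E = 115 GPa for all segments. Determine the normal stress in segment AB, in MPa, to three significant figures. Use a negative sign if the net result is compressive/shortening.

59.4 MPa

Internal axial forces (sectioning from the free end, tension +): N_BC = 28.9 kN, N_AB = 28.9 kN.
A_AB = 486.2 mm².
σ_AB = N_AB/A_AB = 28900/486.2 = 59.44 MPa.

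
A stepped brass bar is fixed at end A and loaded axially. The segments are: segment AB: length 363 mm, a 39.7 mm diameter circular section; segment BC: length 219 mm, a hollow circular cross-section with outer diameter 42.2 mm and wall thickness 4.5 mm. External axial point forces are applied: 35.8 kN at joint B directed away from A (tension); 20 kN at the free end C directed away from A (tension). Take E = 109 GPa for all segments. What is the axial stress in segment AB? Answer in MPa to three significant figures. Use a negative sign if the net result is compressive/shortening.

Internal axial forces (sectioning from the free end, tension +): N_BC = 20 kN, N_AB = 55.8 kN.
A_AB = 1238 mm².
σ_AB = N_AB/A_AB = 55800/1238 = 45.08 MPa.

45.1 MPa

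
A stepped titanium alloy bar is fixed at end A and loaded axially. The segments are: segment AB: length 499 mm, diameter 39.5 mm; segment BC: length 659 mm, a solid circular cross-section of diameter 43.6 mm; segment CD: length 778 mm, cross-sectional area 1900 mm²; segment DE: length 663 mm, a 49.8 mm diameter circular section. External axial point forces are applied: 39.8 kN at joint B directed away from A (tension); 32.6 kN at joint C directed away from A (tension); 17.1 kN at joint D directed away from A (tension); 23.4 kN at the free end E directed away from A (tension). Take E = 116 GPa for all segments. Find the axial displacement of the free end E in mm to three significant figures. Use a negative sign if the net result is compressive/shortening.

Internal axial forces (sectioning from the free end, tension +): N_DE = 23.4 kN, N_CD = 40.5 kN, N_BC = 73.1 kN, N_AB = 112.9 kN.
A_AB = 1225 mm².
A_BC = 1493 mm².
A_DE = 1948 mm².
δ_AB = 112900·499/(1225·116000) = 0.3963 mm
δ_BC = 73100·659/(1493·116000) = 0.2782 mm
δ_CD = 40500·778/(1900·116000) = 0.143 mm
δ_DE = 23400·663/(1948·116000) = 0.06866 mm
δ = Σδ_i = 0.8861 mm.

0.886 mm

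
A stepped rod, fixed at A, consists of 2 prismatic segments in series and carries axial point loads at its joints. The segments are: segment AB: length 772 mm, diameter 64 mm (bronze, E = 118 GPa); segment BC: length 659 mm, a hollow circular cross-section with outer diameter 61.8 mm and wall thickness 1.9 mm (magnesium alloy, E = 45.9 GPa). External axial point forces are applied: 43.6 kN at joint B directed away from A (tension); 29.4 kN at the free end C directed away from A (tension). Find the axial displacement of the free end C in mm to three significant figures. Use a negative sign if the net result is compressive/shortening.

Internal axial forces (sectioning from the free end, tension +): N_BC = 29.4 kN, N_AB = 73 kN.
A_AB = 3217 mm².
A_BC = 357.5 mm².
δ_AB = 73000·772/(3217·118000) = 0.1485 mm
δ_BC = 29400·659/(357.5·45900) = 1.181 mm
δ = Σδ_i = 1.329 mm.

1.33 mm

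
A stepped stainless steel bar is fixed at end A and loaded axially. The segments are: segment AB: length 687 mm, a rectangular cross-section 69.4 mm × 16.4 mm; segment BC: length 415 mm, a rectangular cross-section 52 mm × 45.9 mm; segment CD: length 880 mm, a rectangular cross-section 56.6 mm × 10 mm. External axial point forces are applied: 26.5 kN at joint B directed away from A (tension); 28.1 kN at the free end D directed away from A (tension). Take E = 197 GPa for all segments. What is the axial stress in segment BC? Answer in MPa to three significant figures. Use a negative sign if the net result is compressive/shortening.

11.8 MPa

Internal axial forces (sectioning from the free end, tension +): N_CD = 28.1 kN, N_BC = 28.1 kN, N_AB = 54.6 kN.
A_BC = 2387 mm².
σ_BC = N_BC/A_BC = 28100/2387 = 11.77 MPa.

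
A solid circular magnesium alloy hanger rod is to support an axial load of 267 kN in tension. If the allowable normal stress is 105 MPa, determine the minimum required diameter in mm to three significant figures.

56.9 mm

Required area A ≥ P/σ_allow = 267000/105 = 2543 mm².
For a solid circular section, d ≥ √(4A/π) = 56.9 mm.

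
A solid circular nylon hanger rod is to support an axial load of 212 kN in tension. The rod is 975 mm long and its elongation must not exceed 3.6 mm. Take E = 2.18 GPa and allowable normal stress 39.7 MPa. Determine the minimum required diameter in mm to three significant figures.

183 mm

Required area A ≥ P/σ_allow = 212000/39.7 = 5340 mm².
For a solid circular section, d ≥ √(4A/π) = 82.46 mm.
Elongation limit: A ≥ PL/(Eδ_allow) = 212000·975/(2180·3.6) = 26340 mm² ⇒ d ≥ 183.1 mm.
The elongation limit governs.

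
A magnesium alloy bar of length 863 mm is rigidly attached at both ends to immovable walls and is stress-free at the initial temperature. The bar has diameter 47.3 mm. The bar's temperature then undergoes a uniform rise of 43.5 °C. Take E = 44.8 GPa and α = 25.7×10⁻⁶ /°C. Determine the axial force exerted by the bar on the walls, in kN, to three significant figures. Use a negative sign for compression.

-88.0 kN

Free thermal expansion αLΔT = 25.7e-6 · 863 · 43.5 = 0.9648 mm.
The walls impose strain ε = −(0.9648)/863 = -1.1179e-03; σ = Eε = 44800 · -1.1179e-03 = -50.08 MPa.
Wall reaction R = σ·A = -50.08·1757 = -88010 N = -88.01 kN.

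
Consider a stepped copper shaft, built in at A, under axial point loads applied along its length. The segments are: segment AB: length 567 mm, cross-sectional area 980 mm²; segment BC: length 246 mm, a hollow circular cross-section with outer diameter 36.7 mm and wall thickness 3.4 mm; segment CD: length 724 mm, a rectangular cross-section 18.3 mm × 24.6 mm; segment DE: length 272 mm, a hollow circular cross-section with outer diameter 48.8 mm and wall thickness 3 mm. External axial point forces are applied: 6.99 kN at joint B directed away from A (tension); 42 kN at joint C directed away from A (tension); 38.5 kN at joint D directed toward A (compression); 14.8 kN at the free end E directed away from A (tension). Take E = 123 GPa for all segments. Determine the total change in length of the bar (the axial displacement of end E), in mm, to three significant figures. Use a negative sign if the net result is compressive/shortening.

-0.0122 mm

Internal axial forces (sectioning from the free end, tension +): N_DE = 14.8 kN, N_CD = -23.7 kN, N_BC = 18.3 kN, N_AB = 25.29 kN.
A_BC = 355.7 mm².
A_CD = 450.2 mm².
A_DE = 431.7 mm².
δ_AB = 25290·567/(980·123000) = 0.119 mm
δ_BC = 18300·246/(355.7·123000) = 0.1029 mm
δ_CD = -23700·724/(450.2·123000) = -0.3099 mm
δ_DE = 14800·272/(431.7·123000) = 0.07582 mm
δ = Σδ_i = -0.0122 mm.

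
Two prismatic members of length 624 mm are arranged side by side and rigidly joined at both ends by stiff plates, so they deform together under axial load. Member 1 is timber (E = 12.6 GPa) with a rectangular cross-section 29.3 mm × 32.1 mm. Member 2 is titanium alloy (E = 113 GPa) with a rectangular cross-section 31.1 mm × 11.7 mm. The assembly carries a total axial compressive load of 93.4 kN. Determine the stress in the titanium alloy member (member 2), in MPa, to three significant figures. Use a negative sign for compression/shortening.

-199 MPa

A_1 = 940.5 mm².
A_2 = 363.9 mm².
Equal strain + equilibrium ⇒ each member carries load in proportion to AE: A₁E₁ = 11850000 N, A₂E₂ = 41120000 N, ΣAE = 52970000 N.
σ₂ = P·E₂/ΣAE = -93400·113000/52970000 = -199.3 MPa.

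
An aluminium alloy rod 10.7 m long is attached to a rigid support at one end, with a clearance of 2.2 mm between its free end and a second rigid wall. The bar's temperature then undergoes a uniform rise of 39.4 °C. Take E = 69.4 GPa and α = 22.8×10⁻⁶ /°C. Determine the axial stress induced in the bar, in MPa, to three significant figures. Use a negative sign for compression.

-48.1 MPa

Free thermal expansion αLΔT = 22.8e-6 · 10700 · 39.4 = 9.612 mm.
The walls engage after the gap closes; constrained expansion = 9.612 − 2.2 = 7.412 mm.
The walls impose strain ε = −(7.412)/10700 = -6.9271e-04; σ = Eε = 69400 · -6.9271e-04 = -48.07 MPa.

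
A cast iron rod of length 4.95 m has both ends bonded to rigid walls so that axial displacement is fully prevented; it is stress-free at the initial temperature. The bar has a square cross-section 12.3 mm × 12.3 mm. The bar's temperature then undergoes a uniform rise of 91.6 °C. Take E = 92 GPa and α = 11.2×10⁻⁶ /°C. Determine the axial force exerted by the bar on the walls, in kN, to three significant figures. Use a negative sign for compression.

-14.3 kN

Free thermal expansion αLΔT = 11.2e-6 · 4950 · 91.6 = 5.078 mm.
The walls impose strain ε = −(5.078)/4950 = -1.0259e-03; σ = Eε = 92000 · -1.0259e-03 = -94.38 MPa.
Wall reaction R = σ·A = -94.38·151.3 = -14280 N = -14.28 kN.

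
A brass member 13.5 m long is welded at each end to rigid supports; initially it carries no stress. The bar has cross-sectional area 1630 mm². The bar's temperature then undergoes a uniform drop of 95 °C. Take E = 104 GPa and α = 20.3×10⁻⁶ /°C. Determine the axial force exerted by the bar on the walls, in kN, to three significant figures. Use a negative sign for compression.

327 kN

Free thermal expansion αLΔT = 20.3e-6 · 13500 · -95 = -26.03 mm.
The walls impose strain ε = −(-26.03)/13500 = 1.9285e-03; σ = Eε = 104000 · 1.9285e-03 = 200.6 MPa.
Wall reaction R = σ·A = 200.6·1630 = 326900 N = 326.9 kN.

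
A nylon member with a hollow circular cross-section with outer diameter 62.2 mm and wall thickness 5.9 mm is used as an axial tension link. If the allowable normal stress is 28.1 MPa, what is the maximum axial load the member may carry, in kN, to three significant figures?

A = 1044 mm².
P_max = σ_allow · A = 28.1 · 1044 = 29320 N = 29.32 kN.

29.3 kN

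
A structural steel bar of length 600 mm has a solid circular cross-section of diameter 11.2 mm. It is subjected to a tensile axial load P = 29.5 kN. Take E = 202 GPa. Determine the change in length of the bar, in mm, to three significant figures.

A = 98.52 mm².
δ_mech = NL/(AE) = 29500·600/(98.52·202000) = 0.8894 mm.

0.889 mm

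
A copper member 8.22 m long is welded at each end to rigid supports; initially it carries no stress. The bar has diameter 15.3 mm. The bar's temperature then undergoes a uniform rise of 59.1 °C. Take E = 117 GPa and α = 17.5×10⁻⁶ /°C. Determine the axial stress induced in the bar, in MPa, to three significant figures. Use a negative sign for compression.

-121 MPa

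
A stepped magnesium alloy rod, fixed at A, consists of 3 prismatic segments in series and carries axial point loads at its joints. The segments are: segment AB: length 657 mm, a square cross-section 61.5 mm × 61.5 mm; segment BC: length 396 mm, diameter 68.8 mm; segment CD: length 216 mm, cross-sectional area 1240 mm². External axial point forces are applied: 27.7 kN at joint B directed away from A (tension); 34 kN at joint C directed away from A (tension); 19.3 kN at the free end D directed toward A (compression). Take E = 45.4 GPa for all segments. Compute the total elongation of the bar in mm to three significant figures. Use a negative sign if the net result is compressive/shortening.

0.123 mm

Internal axial forces (sectioning from the free end, tension +): N_CD = -19.3 kN, N_BC = 14.7 kN, N_AB = 42.4 kN.
A_AB = 3782 mm².
A_BC = 3718 mm².
δ_AB = 42400·657/(3782·45400) = 0.1622 mm
δ_BC = 14700·396/(3718·45400) = 0.03449 mm
δ_CD = -19300·216/(1240·45400) = -0.07405 mm
δ = Σδ_i = 0.1227 mm.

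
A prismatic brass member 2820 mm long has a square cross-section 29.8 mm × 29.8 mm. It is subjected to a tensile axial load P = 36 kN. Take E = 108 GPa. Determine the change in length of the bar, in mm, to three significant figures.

A = 888 mm².
δ_mech = NL/(AE) = 36000·2820/(888·108000) = 1.059 mm.

1.06 mm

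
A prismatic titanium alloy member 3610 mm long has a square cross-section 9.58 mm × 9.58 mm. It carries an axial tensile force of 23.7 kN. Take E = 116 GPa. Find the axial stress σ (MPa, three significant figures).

258 MPa

A = 91.78 mm².
σ = N/A = 23700/91.78 = 258.2 MPa.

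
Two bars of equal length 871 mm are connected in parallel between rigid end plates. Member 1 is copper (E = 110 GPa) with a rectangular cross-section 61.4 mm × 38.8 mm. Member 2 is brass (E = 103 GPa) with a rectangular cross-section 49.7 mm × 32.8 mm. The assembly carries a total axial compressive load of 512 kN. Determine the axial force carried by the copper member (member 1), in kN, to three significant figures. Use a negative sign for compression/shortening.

-312 kN

A_1 = 2382 mm².
A_2 = 1630 mm².
Equal strain + equilibrium ⇒ each member carries load in proportion to AE: A₁E₁ = 262100000 N, A₂E₂ = 167900000 N, ΣAE = 430000000 N.
F₁ = P·A₁E₁/ΣAE = -512000·262100000/430000000 = -312100 N.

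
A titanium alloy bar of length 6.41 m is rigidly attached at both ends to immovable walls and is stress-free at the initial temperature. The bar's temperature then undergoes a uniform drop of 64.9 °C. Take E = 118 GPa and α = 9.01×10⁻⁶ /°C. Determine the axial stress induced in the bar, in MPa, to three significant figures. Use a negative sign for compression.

Free thermal expansion αLΔT = 9.01e-6 · 6410 · -64.9 = -3.748 mm.
The walls impose strain ε = −(-3.748)/6410 = 5.8475e-04; σ = Eε = 118000 · 5.8475e-04 = 69 MPa.

69.0 MPa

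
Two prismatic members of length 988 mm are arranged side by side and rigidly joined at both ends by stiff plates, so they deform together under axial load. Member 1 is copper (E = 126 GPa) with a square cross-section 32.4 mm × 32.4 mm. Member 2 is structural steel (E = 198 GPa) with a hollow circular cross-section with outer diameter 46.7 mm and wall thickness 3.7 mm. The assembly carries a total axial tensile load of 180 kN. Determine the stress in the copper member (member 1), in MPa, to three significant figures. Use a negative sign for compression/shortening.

98.1 MPa

A_1 = 1050 mm².
A_2 = 499.8 mm².
Equal strain + equilibrium ⇒ each member carries load in proportion to AE: A₁E₁ = 132300000 N, A₂E₂ = 98970000 N, ΣAE = 231200000 N.
σ₁ = P·E₁/ΣAE = 180000·126000/231200000 = 98.08 MPa.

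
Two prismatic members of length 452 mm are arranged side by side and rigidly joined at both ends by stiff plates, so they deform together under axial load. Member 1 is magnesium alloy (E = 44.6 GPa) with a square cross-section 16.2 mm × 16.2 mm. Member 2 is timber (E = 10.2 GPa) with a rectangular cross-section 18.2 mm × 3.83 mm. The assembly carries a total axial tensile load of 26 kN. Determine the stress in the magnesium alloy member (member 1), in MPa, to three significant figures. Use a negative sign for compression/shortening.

93.4 MPa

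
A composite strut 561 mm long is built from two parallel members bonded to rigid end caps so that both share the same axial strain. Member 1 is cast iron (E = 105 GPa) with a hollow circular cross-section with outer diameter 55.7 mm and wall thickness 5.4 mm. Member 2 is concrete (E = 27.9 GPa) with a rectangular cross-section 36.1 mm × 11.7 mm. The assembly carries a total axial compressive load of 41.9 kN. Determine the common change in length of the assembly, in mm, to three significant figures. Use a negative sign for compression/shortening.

-0.232 mm

A_1 = 853.3 mm².
A_2 = 422.4 mm².
Equal strain + equilibrium ⇒ each member carries load in proportion to AE: A₁E₁ = 89600000 N, A₂E₂ = 11780000 N, ΣAE = 101400000 N.
δ = PL/ΣAE = -41900·561/101400000 = -0.2319 mm.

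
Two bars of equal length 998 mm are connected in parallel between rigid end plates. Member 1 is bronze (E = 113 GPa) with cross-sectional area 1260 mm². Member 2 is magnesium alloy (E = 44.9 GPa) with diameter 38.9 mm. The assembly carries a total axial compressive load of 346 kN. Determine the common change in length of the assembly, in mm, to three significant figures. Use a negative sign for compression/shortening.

A_2 = 1188 mm².
Equal strain + equilibrium ⇒ each member carries load in proportion to AE: A₁E₁ = 142400000 N, A₂E₂ = 53360000 N, ΣAE = 195700000 N.
δ = PL/ΣAE = -346000·998/195700000 = -1.764 mm.

-1.76 mm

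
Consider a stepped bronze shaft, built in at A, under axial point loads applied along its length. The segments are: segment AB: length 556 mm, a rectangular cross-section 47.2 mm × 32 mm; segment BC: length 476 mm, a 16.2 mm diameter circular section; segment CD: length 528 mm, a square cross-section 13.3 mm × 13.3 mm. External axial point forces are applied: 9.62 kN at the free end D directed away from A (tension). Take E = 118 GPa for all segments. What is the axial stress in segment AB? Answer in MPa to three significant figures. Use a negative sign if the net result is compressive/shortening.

Internal axial forces (sectioning from the free end, tension +): N_CD = 9.62 kN, N_BC = 9.62 kN, N_AB = 9.62 kN.
A_AB = 1510 mm².
σ_AB = N_AB/A_AB = 9620/1510 = 6.369 MPa.

6.37 MPa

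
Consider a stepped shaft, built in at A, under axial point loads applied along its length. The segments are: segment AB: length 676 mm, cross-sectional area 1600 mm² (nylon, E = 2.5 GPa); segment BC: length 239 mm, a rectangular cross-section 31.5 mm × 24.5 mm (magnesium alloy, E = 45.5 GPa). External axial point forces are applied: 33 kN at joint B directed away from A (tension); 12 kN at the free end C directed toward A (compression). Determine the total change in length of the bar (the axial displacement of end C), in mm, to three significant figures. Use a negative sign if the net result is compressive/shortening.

3.47 mm

Internal axial forces (sectioning from the free end, tension +): N_BC = -12 kN, N_AB = 21 kN.
A_BC = 771.8 mm².
δ_AB = 21000·676/(1600·2500) = 3.549 mm
δ_BC = -12000·239/(771.8·45500) = -0.08168 mm
δ = Σδ_i = 3.467 mm.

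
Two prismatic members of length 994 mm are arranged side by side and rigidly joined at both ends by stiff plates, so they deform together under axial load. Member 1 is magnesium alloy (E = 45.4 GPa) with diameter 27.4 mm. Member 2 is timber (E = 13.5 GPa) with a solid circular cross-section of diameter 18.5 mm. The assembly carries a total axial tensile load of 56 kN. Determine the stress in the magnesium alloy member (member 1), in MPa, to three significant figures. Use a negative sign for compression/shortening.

83.6 MPa

A_1 = 589.6 mm².
A_2 = 268.8 mm².
Equal strain + equilibrium ⇒ each member carries load in proportion to AE: A₁E₁ = 26770000 N, A₂E₂ = 3629000 N, ΣAE = 30400000 N.
σ₁ = P·E₁/ΣAE = 56000·45400/30400000 = 83.64 MPa.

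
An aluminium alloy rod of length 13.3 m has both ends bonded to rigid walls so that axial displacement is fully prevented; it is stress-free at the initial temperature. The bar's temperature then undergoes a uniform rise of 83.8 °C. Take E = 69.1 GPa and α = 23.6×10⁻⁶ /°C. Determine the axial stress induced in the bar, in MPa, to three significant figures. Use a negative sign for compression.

-137 MPa

Free thermal expansion αLΔT = 23.6e-6 · 13300 · 83.8 = 26.3 mm.
The walls impose strain ε = −(26.3)/13300 = -1.9777e-03; σ = Eε = 69100 · -1.9777e-03 = -136.7 MPa.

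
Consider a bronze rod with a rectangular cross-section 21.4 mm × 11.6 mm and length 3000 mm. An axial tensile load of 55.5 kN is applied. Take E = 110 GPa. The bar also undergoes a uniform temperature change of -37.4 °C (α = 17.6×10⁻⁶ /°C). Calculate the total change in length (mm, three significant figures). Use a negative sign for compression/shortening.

A = 248.2 mm².
δ_mech = NL/(AE) = 55500·3000/(248.2·110000) = 6.097 mm.
δ_thermal = αLΔT = 17.6e-6·3000·-37.4 = -1.975 mm.
δ = δ_mech + δ_thermal = 4.123 mm.

4.12 mm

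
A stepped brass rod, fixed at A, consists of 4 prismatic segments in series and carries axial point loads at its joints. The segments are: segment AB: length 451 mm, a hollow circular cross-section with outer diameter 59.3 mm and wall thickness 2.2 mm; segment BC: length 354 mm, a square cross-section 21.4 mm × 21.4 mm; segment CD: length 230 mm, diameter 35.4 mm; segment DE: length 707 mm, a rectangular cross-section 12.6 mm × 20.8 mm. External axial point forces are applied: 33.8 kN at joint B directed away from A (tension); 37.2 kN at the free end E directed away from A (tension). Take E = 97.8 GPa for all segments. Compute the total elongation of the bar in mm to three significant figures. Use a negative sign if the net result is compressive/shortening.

Internal axial forces (sectioning from the free end, tension +): N_DE = 37.2 kN, N_CD = 37.2 kN, N_BC = 37.2 kN, N_AB = 71 kN.
A_AB = 394.6 mm².
A_BC = 458 mm².
A_CD = 984.2 mm².
A_DE = 262.1 mm².
δ_AB = 71000·451/(394.6·97800) = 0.8296 mm
δ_BC = 37200·354/(458·97800) = 0.294 mm
δ_CD = 37200·230/(984.2·97800) = 0.08889 mm
δ_DE = 37200·707/(262.1·97800) = 1.026 mm
δ = Σδ_i = 2.239 mm.

2.24 mm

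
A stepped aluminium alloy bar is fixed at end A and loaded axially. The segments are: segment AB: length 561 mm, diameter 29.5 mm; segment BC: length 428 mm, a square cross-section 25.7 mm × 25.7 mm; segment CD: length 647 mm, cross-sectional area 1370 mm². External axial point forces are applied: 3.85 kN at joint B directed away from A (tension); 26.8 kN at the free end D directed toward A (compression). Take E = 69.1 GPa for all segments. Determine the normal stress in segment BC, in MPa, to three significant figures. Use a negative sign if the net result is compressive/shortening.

Internal axial forces (sectioning from the free end, tension +): N_CD = -26.8 kN, N_BC = -26.8 kN, N_AB = -22.95 kN.
A_BC = 660.5 mm².
σ_BC = N_BC/A_BC = -26800/660.5 = -40.58 MPa.

-40.6 MPa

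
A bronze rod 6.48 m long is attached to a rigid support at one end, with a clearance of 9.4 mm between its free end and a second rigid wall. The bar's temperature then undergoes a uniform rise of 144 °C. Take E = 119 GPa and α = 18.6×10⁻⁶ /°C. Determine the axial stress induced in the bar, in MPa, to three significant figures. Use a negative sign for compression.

-146 MPa

Free thermal expansion αLΔT = 18.6e-6 · 6480 · 144 = 17.36 mm.
The walls engage after the gap closes; constrained expansion = 17.36 − 9.4 = 7.956 mm.
The walls impose strain ε = −(7.956)/6480 = -1.2278e-03; σ = Eε = 119000 · -1.2278e-03 = -146.1 MPa.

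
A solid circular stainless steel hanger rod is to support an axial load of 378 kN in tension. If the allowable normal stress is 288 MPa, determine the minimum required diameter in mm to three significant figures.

Required area A ≥ P/σ_allow = 378000/288 = 1312 mm².
For a solid circular section, d ≥ √(4A/π) = 40.88 mm.

40.9 mm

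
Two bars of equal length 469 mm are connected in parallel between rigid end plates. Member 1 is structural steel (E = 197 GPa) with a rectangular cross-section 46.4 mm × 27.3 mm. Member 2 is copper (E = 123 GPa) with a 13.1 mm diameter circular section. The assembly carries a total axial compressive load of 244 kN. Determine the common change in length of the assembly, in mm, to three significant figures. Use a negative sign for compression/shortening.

-0.430 mm

A_1 = 1267 mm².
A_2 = 134.8 mm².
Equal strain + equilibrium ⇒ each member carries load in proportion to AE: A₁E₁ = 249500000 N, A₂E₂ = 16580000 N, ΣAE = 266100000 N.
δ = PL/ΣAE = -244000·469/266100000 = -0.43 mm.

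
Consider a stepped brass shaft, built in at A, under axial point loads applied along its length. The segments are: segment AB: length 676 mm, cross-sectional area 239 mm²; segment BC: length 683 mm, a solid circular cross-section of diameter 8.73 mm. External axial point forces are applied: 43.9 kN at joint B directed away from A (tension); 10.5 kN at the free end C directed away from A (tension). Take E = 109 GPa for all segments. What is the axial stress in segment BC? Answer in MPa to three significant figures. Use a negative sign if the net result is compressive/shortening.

175 MPa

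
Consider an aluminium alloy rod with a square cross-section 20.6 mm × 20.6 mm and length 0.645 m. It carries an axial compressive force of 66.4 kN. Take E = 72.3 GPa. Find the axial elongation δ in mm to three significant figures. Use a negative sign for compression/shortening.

A = 424.4 mm².
δ_mech = NL/(AE) = -66400·645/(424.4·72300) = -1.396 mm.

-1.40 mm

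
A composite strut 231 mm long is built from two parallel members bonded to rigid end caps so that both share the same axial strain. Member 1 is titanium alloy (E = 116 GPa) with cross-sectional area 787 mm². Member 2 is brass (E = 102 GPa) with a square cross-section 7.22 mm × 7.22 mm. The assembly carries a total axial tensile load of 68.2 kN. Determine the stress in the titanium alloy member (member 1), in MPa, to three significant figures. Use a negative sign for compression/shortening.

A_2 = 52.13 mm².
Equal strain + equilibrium ⇒ each member carries load in proportion to AE: A₁E₁ = 91290000 N, A₂E₂ = 5317000 N, ΣAE = 96610000 N.
σ₁ = P·E₁/ΣAE = 68200·116000/96610000 = 81.89 MPa.

81.9 MPa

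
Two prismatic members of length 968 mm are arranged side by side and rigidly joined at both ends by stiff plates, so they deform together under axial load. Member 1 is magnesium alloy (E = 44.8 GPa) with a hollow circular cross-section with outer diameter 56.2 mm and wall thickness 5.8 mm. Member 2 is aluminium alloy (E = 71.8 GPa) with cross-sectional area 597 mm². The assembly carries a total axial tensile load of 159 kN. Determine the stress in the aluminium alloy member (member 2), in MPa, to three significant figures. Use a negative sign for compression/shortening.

A_1 = 918.4 mm².
Equal strain + equilibrium ⇒ each member carries load in proportion to AE: A₁E₁ = 41140000 N, A₂E₂ = 42860000 N, ΣAE = 84010000 N.
σ₂ = P·E₂/ΣAE = 159000·71800/84010000 = 135.9 MPa.

136 MPa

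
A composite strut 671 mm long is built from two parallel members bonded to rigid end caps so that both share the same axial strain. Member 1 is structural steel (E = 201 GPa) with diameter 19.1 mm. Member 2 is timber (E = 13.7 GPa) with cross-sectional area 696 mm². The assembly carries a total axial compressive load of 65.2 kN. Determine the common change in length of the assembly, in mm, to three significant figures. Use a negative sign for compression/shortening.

-0.652 mm

A_1 = 286.5 mm².
Equal strain + equilibrium ⇒ each member carries load in proportion to AE: A₁E₁ = 57590000 N, A₂E₂ = 9535000 N, ΣAE = 67130000 N.
δ = PL/ΣAE = -65200·671/67130000 = -0.6517 mm.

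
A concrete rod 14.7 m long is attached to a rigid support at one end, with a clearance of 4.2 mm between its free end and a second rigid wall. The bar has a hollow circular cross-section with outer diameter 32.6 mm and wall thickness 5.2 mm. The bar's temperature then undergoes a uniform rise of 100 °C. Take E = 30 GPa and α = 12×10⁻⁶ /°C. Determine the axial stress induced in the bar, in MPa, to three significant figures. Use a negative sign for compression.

-27.4 MPa

Free thermal expansion αLΔT = 12e-6 · 14700 · 100 = 17.64 mm.
The walls engage after the gap closes; constrained expansion = 17.64 − 4.2 = 13.44 mm.
The walls impose strain ε = −(13.44)/14700 = -9.1429e-04; σ = Eε = 30000 · -9.1429e-04 = -27.43 MPa.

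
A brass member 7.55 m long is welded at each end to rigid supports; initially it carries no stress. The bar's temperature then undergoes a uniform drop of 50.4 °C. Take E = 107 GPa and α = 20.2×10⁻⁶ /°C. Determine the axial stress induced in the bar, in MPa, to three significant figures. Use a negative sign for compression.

109 MPa

Free thermal expansion αLΔT = 20.2e-6 · 7550 · -50.4 = -7.687 mm.
The walls impose strain ε = −(-7.687)/7550 = 1.0181e-03; σ = Eε = 107000 · 1.0181e-03 = 108.9 MPa.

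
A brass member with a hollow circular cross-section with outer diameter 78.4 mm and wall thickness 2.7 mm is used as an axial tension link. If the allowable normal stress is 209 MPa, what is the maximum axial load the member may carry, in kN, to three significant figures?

A = 642.1 mm².
P_max = σ_allow · A = 209 · 642.1 = 134200 N = 134.2 kN.

134 kN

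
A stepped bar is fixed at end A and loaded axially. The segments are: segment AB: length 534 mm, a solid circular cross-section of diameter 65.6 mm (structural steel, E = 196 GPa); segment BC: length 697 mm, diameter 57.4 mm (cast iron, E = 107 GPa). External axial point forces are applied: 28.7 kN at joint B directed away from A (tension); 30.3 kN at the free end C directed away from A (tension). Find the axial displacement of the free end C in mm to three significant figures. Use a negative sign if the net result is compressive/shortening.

0.124 mm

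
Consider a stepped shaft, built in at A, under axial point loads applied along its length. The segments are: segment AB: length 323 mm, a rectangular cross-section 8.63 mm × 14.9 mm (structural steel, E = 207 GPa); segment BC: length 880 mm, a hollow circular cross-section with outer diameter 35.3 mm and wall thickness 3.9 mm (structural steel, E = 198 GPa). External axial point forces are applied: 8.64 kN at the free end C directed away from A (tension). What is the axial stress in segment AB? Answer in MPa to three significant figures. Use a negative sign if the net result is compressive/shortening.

67.2 MPa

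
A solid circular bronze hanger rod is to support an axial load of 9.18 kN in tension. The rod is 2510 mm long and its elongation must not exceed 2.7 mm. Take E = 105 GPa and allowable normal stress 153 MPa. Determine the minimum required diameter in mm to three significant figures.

10.2 mm

Required area A ≥ P/σ_allow = 9180/153 = 60 mm².
For a solid circular section, d ≥ √(4A/π) = 8.74 mm.
Elongation limit: A ≥ PL/(Eδ_allow) = 9180·2510/(105000·2.7) = 81.28 mm² ⇒ d ≥ 10.17 mm.
The elongation limit governs.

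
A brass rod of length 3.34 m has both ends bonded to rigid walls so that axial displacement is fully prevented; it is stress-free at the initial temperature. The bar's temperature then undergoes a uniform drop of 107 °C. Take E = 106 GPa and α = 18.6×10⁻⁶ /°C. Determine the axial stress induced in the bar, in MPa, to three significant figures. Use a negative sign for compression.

211 MPa

Free thermal expansion αLΔT = 18.6e-6 · 3340 · -107 = -6.647 mm.
The walls impose strain ε = −(-6.647)/3340 = 1.9902e-03; σ = Eε = 106000 · 1.9902e-03 = 211 MPa.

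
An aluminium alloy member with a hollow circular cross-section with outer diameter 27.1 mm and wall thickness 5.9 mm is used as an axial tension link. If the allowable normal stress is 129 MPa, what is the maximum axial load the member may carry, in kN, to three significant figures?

50.7 kN

A = 393 mm².
P_max = σ_allow · A = 129 · 393 = 50690 N = 50.69 kN.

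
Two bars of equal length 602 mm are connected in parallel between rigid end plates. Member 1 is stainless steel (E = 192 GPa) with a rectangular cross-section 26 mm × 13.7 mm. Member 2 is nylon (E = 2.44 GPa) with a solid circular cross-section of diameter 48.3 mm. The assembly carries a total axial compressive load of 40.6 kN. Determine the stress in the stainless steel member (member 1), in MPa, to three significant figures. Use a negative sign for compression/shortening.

-107 MPa

A_1 = 356.2 mm².
A_2 = 1832 mm².
Equal strain + equilibrium ⇒ each member carries load in proportion to AE: A₁E₁ = 68390000 N, A₂E₂ = 4471000 N, ΣAE = 72860000 N.
σ₁ = P·E₁/ΣAE = -40600·192000/72860000 = -107 MPa.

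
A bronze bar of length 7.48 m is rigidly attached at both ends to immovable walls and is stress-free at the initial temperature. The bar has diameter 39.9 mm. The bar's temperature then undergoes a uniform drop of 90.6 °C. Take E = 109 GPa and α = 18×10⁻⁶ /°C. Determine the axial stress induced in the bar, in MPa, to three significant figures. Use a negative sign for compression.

178 MPa

Free thermal expansion αLΔT = 18e-6 · 7480 · -90.6 = -12.2 mm.
The walls impose strain ε = −(-12.2)/7480 = 1.6308e-03; σ = Eε = 109000 · 1.6308e-03 = 177.8 MPa.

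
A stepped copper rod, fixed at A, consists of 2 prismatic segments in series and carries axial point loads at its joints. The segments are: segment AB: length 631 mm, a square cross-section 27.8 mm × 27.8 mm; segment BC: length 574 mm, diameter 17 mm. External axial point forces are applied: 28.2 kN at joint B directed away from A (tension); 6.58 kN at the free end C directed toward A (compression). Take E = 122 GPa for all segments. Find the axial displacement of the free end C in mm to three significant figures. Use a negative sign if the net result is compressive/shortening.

0.00830 mm

Internal axial forces (sectioning from the free end, tension +): N_BC = -6.58 kN, N_AB = 21.62 kN.
A_AB = 772.8 mm².
A_BC = 227 mm².
δ_AB = 21620·631/(772.8·122000) = 0.1447 mm
δ_BC = -6580·574/(227·122000) = -0.1364 mm
δ = Σδ_i = 0.008297 mm.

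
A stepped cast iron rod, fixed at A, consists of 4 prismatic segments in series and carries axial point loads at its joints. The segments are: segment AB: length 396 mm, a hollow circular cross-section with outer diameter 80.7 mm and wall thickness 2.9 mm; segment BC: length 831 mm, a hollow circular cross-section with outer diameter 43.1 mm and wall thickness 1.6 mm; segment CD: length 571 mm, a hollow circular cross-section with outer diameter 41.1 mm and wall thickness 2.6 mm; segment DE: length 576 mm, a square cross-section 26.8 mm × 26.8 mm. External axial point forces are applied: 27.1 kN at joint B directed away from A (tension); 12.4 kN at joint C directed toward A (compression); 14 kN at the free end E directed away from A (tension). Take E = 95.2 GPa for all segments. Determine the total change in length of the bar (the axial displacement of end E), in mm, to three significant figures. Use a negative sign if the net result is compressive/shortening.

0.620 mm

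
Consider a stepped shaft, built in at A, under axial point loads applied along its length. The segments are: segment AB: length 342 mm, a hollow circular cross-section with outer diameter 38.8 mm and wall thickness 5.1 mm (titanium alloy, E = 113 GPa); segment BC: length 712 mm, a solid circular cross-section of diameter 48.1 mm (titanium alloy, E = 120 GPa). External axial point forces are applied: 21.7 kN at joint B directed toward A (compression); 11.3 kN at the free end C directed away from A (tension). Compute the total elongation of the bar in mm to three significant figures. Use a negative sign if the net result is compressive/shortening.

Internal axial forces (sectioning from the free end, tension +): N_BC = 11.3 kN, N_AB = -10.4 kN.
A_AB = 539.9 mm².
A_BC = 1817 mm².
δ_AB = -10400·342/(539.9·113000) = -0.05829 mm
δ_BC = 11300·712/(1817·120000) = 0.0369 mm
δ = Σδ_i = -0.0214 mm.

-0.0214 mm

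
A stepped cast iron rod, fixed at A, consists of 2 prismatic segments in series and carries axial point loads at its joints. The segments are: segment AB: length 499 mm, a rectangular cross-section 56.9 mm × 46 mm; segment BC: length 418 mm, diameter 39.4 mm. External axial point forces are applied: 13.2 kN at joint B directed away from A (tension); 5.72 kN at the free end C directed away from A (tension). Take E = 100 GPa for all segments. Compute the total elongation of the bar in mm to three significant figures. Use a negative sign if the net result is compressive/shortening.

0.0557 mm

Internal axial forces (sectioning from the free end, tension +): N_BC = 5.72 kN, N_AB = 18.92 kN.
A_AB = 2617 mm².
A_BC = 1219 mm².
δ_AB = 18920·499/(2617·100000) = 0.03607 mm
δ_BC = 5720·418/(1219·100000) = 0.01961 mm
δ = Σδ_i = 0.05568 mm.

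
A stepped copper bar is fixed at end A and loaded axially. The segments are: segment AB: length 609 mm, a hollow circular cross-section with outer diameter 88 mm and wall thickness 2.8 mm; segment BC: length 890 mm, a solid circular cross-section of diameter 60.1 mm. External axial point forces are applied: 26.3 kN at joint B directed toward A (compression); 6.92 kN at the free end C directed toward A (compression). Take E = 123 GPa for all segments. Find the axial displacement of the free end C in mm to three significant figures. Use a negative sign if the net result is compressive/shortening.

Internal axial forces (sectioning from the free end, tension +): N_BC = -6.92 kN, N_AB = -33.22 kN.
A_AB = 749.5 mm².
A_BC = 2837 mm².
δ_AB = -33220·609/(749.5·123000) = -0.2195 mm
δ_BC = -6920·890/(2837·123000) = -0.01765 mm
δ = Σδ_i = -0.2371 mm.

-0.237 mm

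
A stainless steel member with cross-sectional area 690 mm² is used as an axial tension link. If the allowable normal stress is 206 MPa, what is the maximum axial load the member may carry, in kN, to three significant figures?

142 kN

P_max = σ_allow · A = 206 · 690 = 142100 N = 142.1 kN.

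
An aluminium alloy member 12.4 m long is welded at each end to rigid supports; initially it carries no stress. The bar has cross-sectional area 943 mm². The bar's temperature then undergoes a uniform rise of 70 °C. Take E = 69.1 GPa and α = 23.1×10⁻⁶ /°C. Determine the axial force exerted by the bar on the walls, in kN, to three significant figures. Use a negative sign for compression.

-105 kN

Free thermal expansion αLΔT = 23.1e-6 · 12400 · 70 = 20.05 mm.
The walls impose strain ε = −(20.05)/12400 = -1.6170e-03; σ = Eε = 69100 · -1.6170e-03 = -111.7 MPa.
Wall reaction R = σ·A = -111.7·943 = -105400 N = -105.4 kN.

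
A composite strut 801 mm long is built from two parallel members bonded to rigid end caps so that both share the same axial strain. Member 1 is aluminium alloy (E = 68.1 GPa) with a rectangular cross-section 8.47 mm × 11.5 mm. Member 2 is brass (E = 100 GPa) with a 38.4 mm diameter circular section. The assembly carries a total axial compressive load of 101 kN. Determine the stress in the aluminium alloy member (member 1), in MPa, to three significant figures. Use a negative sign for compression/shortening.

-56.2 MPa

A_1 = 97.41 mm².
A_2 = 1158 mm².
Equal strain + equilibrium ⇒ each member carries load in proportion to AE: A₁E₁ = 6633000 N, A₂E₂ = 115800000 N, ΣAE = 122400000 N.
σ₁ = P·E₁/ΣAE = -101000·68100/122400000 = -56.17 MPa.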